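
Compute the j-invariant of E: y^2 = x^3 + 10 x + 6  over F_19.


Delta = -16(4 a^3 + 27 b^2) mod 19 = 1
-1728 * (4 a)^3 = -1728 * (4*10)^3 mod 19 = 8
j = 8 * 1^(-1) mod 19 = 8

j = 8 (mod 19)


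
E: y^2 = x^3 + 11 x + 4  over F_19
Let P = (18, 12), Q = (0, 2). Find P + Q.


P != Q, so use the chord formula.
s = (y2 - y1) / (x2 - x1) = (9) / (1) mod 19 = 9
x3 = s^2 - x1 - x2 mod 19 = 9^2 - 18 - 0 = 6
y3 = s (x1 - x3) - y1 mod 19 = 9 * (18 - 6) - 12 = 1

P + Q = (6, 1)


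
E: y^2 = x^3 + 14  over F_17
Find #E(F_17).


For each x in F_17, count y with y^2 = x^3 + 0 x + 14 mod 17:
  x = 1: RHS = 15, y in [7, 10]  -> 2 point(s)
  x = 6: RHS = 9, y in [3, 14]  -> 2 point(s)
  x = 7: RHS = 0, y in [0]  -> 1 point(s)
  x = 8: RHS = 16, y in [4, 13]  -> 2 point(s)
  x = 11: RHS = 2, y in [6, 11]  -> 2 point(s)
  x = 12: RHS = 8, y in [5, 12]  -> 2 point(s)
  x = 13: RHS = 1, y in [1, 16]  -> 2 point(s)
  x = 14: RHS = 4, y in [2, 15]  -> 2 point(s)
  x = 16: RHS = 13, y in [8, 9]  -> 2 point(s)
Affine points: 17. Add the point at infinity: total = 18.

#E(F_17) = 18


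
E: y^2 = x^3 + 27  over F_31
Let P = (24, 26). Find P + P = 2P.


Doubling: s = (3 x1^2 + a) / (2 y1)
s = (3*24^2 + 0) / (2*26) mod 31 = 7
x3 = s^2 - 2 x1 mod 31 = 7^2 - 2*24 = 1
y3 = s (x1 - x3) - y1 mod 31 = 7 * (24 - 1) - 26 = 11

2P = (1, 11)


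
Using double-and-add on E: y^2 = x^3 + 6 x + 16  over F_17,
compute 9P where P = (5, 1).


k = 9 = 1001_2 (binary, LSB first: 1001)
Double-and-add from P = (5, 1):
  bit 0 = 1: acc = O + (5, 1) = (5, 1)
  bit 1 = 0: acc unchanged = (5, 1)
  bit 2 = 0: acc unchanged = (5, 1)
  bit 3 = 1: acc = (5, 1) + (0, 4) = (11, 6)

9P = (11, 6)


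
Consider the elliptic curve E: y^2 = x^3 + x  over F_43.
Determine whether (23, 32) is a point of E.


Check whether y^2 = x^3 + 1 x + 0 (mod 43) for (x, y) = (23, 32).
LHS: y^2 = 32^2 mod 43 = 35
RHS: x^3 + 1 x + 0 = 23^3 + 1*23 + 0 mod 43 = 21
LHS != RHS

No, not on the curve


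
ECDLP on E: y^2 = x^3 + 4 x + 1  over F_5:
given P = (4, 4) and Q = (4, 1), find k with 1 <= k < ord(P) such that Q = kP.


Enumerate multiples of P until we hit Q = (4, 1):
  1P = (4, 4)
  2P = (3, 0)
  3P = (4, 1)
Match found at i = 3.

k = 3


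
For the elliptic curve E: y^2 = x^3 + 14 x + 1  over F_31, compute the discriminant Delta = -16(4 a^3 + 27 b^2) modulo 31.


4 a^3 + 27 b^2 = 4*14^3 + 27*1^2 = 10976 + 27 = 11003
Delta = -16 * (11003) = -176048
Delta mod 31 = 1

Delta = 1 (mod 31)


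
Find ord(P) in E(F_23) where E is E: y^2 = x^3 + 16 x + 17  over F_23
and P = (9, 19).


Compute successive multiples of P until we hit O:
  1P = (9, 19)
  2P = (7, 14)
  3P = (19, 2)
  4P = (11, 12)
  5P = (21, 0)
  6P = (11, 11)
  7P = (19, 21)
  8P = (7, 9)
  ... (continuing to 10P)
  10P = O

ord(P) = 10


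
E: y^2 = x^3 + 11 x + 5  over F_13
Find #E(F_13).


For each x in F_13, count y with y^2 = x^3 + 11 x + 5 mod 13:
  x = 1: RHS = 4, y in [2, 11]  -> 2 point(s)
  x = 2: RHS = 9, y in [3, 10]  -> 2 point(s)
  x = 3: RHS = 0, y in [0]  -> 1 point(s)
  x = 4: RHS = 9, y in [3, 10]  -> 2 point(s)
  x = 5: RHS = 3, y in [4, 9]  -> 2 point(s)
  x = 6: RHS = 1, y in [1, 12]  -> 2 point(s)
  x = 7: RHS = 9, y in [3, 10]  -> 2 point(s)
  x = 9: RHS = 1, y in [1, 12]  -> 2 point(s)
  x = 10: RHS = 10, y in [6, 7]  -> 2 point(s)
  x = 11: RHS = 1, y in [1, 12]  -> 2 point(s)
Affine points: 19. Add the point at infinity: total = 20.

#E(F_13) = 20


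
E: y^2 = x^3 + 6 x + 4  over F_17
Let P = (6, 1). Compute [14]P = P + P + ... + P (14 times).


k = 14 = 1110_2 (binary, LSB first: 0111)
Double-and-add from P = (6, 1):
  bit 0 = 0: acc unchanged = O
  bit 1 = 1: acc = O + (7, 10) = (7, 10)
  bit 2 = 1: acc = (7, 10) + (3, 7) = (15, 1)
  bit 3 = 1: acc = (15, 1) + (13, 1) = (6, 16)

14P = (6, 16)


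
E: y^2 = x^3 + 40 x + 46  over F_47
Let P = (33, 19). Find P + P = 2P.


Doubling: s = (3 x1^2 + a) / (2 y1)
s = (3*33^2 + 40) / (2*19) mod 47 = 19
x3 = s^2 - 2 x1 mod 47 = 19^2 - 2*33 = 13
y3 = s (x1 - x3) - y1 mod 47 = 19 * (33 - 13) - 19 = 32

2P = (13, 32)


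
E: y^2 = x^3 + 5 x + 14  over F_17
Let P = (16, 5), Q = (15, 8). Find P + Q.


P != Q, so use the chord formula.
s = (y2 - y1) / (x2 - x1) = (3) / (16) mod 17 = 14
x3 = s^2 - x1 - x2 mod 17 = 14^2 - 16 - 15 = 12
y3 = s (x1 - x3) - y1 mod 17 = 14 * (16 - 12) - 5 = 0

P + Q = (12, 0)


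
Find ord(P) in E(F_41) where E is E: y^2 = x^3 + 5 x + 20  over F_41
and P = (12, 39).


Compute successive multiples of P until we hit O:
  1P = (12, 39)
  2P = (19, 39)
  3P = (10, 2)
  4P = (23, 24)
  5P = (37, 10)
  6P = (31, 6)
  7P = (31, 35)
  8P = (37, 31)
  ... (continuing to 13P)
  13P = O

ord(P) = 13


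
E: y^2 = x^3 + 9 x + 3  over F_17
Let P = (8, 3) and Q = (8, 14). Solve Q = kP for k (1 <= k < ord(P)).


Enumerate multiples of P until we hit Q = (8, 14):
  1P = (8, 3)
  2P = (14, 0)
  3P = (8, 14)
Match found at i = 3.

k = 3


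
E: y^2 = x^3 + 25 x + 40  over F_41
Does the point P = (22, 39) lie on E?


Check whether y^2 = x^3 + 25 x + 40 (mod 41) for (x, y) = (22, 39).
LHS: y^2 = 39^2 mod 41 = 4
RHS: x^3 + 25 x + 40 = 22^3 + 25*22 + 40 mod 41 = 4
LHS = RHS

Yes, on the curve


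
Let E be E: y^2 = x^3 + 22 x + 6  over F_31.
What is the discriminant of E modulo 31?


4 a^3 + 27 b^2 = 4*22^3 + 27*6^2 = 42592 + 972 = 43564
Delta = -16 * (43564) = -697024
Delta mod 31 = 11

Delta = 11 (mod 31)


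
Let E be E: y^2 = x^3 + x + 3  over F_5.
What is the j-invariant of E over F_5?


Delta = -16(4 a^3 + 27 b^2) mod 5 = 3
-1728 * (4 a)^3 = -1728 * (4*1)^3 mod 5 = 3
j = 3 * 3^(-1) mod 5 = 1

j = 1 (mod 5)


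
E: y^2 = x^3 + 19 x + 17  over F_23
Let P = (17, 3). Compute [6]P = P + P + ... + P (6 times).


k = 6 = 110_2 (binary, LSB first: 011)
Double-and-add from P = (17, 3):
  bit 0 = 0: acc unchanged = O
  bit 1 = 1: acc = O + (16, 22) = (16, 22)
  bit 2 = 1: acc = (16, 22) + (3, 3) = (6, 5)

6P = (6, 5)


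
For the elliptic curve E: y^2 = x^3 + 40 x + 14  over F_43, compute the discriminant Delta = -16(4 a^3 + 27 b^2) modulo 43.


4 a^3 + 27 b^2 = 4*40^3 + 27*14^2 = 256000 + 5292 = 261292
Delta = -16 * (261292) = -4180672
Delta mod 43 = 3

Delta = 3 (mod 43)


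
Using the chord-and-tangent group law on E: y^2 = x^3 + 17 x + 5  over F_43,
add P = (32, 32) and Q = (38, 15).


P != Q, so use the chord formula.
s = (y2 - y1) / (x2 - x1) = (26) / (6) mod 43 = 33
x3 = s^2 - x1 - x2 mod 43 = 33^2 - 32 - 38 = 30
y3 = s (x1 - x3) - y1 mod 43 = 33 * (32 - 30) - 32 = 34

P + Q = (30, 34)


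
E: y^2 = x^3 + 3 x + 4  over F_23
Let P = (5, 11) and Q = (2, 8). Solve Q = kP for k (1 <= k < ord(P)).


Enumerate multiples of P until we hit Q = (2, 8):
  1P = (5, 11)
  2P = (2, 8)
Match found at i = 2.

k = 2


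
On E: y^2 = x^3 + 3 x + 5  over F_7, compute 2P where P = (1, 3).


Doubling: s = (3 x1^2 + a) / (2 y1)
s = (3*1^2 + 3) / (2*3) mod 7 = 1
x3 = s^2 - 2 x1 mod 7 = 1^2 - 2*1 = 6
y3 = s (x1 - x3) - y1 mod 7 = 1 * (1 - 6) - 3 = 6

2P = (6, 6)


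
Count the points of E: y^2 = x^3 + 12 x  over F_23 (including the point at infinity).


For each x in F_23, count y with y^2 = x^3 + 12 x + 0 mod 23:
  x = 0: RHS = 0, y in [0]  -> 1 point(s)
  x = 1: RHS = 13, y in [6, 17]  -> 2 point(s)
  x = 2: RHS = 9, y in [3, 20]  -> 2 point(s)
  x = 5: RHS = 1, y in [1, 22]  -> 2 point(s)
  x = 6: RHS = 12, y in [9, 14]  -> 2 point(s)
  x = 7: RHS = 13, y in [6, 17]  -> 2 point(s)
  x = 9: RHS = 9, y in [3, 20]  -> 2 point(s)
  x = 10: RHS = 16, y in [4, 19]  -> 2 point(s)
  x = 12: RHS = 9, y in [3, 20]  -> 2 point(s)
  x = 15: RHS = 13, y in [6, 17]  -> 2 point(s)
  x = 19: RHS = 3, y in [7, 16]  -> 2 point(s)
  x = 20: RHS = 6, y in [11, 12]  -> 2 point(s)
Affine points: 23. Add the point at infinity: total = 24.

#E(F_23) = 24


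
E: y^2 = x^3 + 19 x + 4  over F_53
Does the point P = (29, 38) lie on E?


Check whether y^2 = x^3 + 19 x + 4 (mod 53) for (x, y) = (29, 38).
LHS: y^2 = 38^2 mod 53 = 13
RHS: x^3 + 19 x + 4 = 29^3 + 19*29 + 4 mod 53 = 34
LHS != RHS

No, not on the curve


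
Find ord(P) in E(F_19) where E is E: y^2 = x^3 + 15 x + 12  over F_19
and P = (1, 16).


Compute successive multiples of P until we hit O:
  1P = (1, 16)
  2P = (7, 2)
  3P = (8, 13)
  4P = (16, 4)
  5P = (11, 11)
  6P = (12, 18)
  7P = (12, 1)
  8P = (11, 8)
  ... (continuing to 13P)
  13P = O

ord(P) = 13


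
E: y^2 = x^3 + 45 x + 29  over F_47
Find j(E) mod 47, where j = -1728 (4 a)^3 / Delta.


Delta = -16(4 a^3 + 27 b^2) mod 47 = 40
-1728 * (4 a)^3 = -1728 * (4*45)^3 mod 47 = 8
j = 8 * 40^(-1) mod 47 = 19

j = 19 (mod 47)


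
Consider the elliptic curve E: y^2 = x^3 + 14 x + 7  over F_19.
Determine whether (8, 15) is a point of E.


Check whether y^2 = x^3 + 14 x + 7 (mod 19) for (x, y) = (8, 15).
LHS: y^2 = 15^2 mod 19 = 16
RHS: x^3 + 14 x + 7 = 8^3 + 14*8 + 7 mod 19 = 4
LHS != RHS

No, not on the curve


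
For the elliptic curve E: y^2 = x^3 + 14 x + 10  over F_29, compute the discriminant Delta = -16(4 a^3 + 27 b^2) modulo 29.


4 a^3 + 27 b^2 = 4*14^3 + 27*10^2 = 10976 + 2700 = 13676
Delta = -16 * (13676) = -218816
Delta mod 29 = 18

Delta = 18 (mod 29)


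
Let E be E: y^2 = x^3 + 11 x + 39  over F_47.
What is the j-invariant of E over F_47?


Delta = -16(4 a^3 + 27 b^2) mod 47 = 15
-1728 * (4 a)^3 = -1728 * (4*11)^3 mod 47 = 32
j = 32 * 15^(-1) mod 47 = 46

j = 46 (mod 47)


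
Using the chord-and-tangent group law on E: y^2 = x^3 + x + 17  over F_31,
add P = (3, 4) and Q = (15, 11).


P != Q, so use the chord formula.
s = (y2 - y1) / (x2 - x1) = (7) / (12) mod 31 = 29
x3 = s^2 - x1 - x2 mod 31 = 29^2 - 3 - 15 = 17
y3 = s (x1 - x3) - y1 mod 31 = 29 * (3 - 17) - 4 = 24

P + Q = (17, 24)


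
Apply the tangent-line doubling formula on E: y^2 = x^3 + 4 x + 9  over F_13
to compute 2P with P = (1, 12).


Doubling: s = (3 x1^2 + a) / (2 y1)
s = (3*1^2 + 4) / (2*12) mod 13 = 3
x3 = s^2 - 2 x1 mod 13 = 3^2 - 2*1 = 7
y3 = s (x1 - x3) - y1 mod 13 = 3 * (1 - 7) - 12 = 9

2P = (7, 9)


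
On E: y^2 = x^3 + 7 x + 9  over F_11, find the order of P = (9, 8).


Compute successive multiples of P until we hit O:
  1P = (9, 8)
  2P = (7, 4)
  3P = (10, 1)
  4P = (8, 7)
  5P = (6, 6)
  6P = (5, 2)
  7P = (2, 8)
  8P = (0, 3)
  ... (continuing to 17P)
  17P = O

ord(P) = 17


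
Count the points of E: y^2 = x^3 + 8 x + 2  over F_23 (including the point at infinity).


For each x in F_23, count y with y^2 = x^3 + 8 x + 2 mod 23:
  x = 0: RHS = 2, y in [5, 18]  -> 2 point(s)
  x = 2: RHS = 3, y in [7, 16]  -> 2 point(s)
  x = 4: RHS = 6, y in [11, 12]  -> 2 point(s)
  x = 5: RHS = 6, y in [11, 12]  -> 2 point(s)
  x = 6: RHS = 13, y in [6, 17]  -> 2 point(s)
  x = 8: RHS = 3, y in [7, 16]  -> 2 point(s)
  x = 10: RHS = 1, y in [1, 22]  -> 2 point(s)
  x = 11: RHS = 18, y in [8, 15]  -> 2 point(s)
  x = 12: RHS = 9, y in [3, 20]  -> 2 point(s)
  x = 13: RHS = 3, y in [7, 16]  -> 2 point(s)
  x = 14: RHS = 6, y in [11, 12]  -> 2 point(s)
  x = 15: RHS = 1, y in [1, 22]  -> 2 point(s)
  x = 21: RHS = 1, y in [1, 22]  -> 2 point(s)
  x = 22: RHS = 16, y in [4, 19]  -> 2 point(s)
Affine points: 28. Add the point at infinity: total = 29.

#E(F_23) = 29


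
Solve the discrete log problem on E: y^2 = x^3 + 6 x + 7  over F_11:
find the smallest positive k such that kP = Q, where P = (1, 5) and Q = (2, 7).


Enumerate multiples of P until we hit Q = (2, 7):
  1P = (1, 5)
  2P = (2, 4)
  3P = (9, 3)
  4P = (10, 0)
  5P = (9, 8)
  6P = (2, 7)
Match found at i = 6.

k = 6


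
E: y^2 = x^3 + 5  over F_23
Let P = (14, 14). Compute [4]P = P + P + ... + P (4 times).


k = 4 = 100_2 (binary, LSB first: 001)
Double-and-add from P = (14, 14):
  bit 0 = 0: acc unchanged = O
  bit 1 = 0: acc unchanged = O
  bit 2 = 1: acc = O + (4, 0) = (4, 0)

4P = (4, 0)


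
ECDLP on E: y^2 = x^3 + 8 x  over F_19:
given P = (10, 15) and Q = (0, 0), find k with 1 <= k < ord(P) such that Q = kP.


Enumerate multiples of P until we hit Q = (0, 0):
  1P = (10, 15)
  2P = (4, 1)
  3P = (2, 10)
  4P = (16, 5)
  5P = (0, 0)
Match found at i = 5.

k = 5


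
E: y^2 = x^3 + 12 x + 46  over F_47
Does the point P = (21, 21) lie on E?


Check whether y^2 = x^3 + 12 x + 46 (mod 47) for (x, y) = (21, 21).
LHS: y^2 = 21^2 mod 47 = 18
RHS: x^3 + 12 x + 46 = 21^3 + 12*21 + 46 mod 47 = 18
LHS = RHS

Yes, on the curve


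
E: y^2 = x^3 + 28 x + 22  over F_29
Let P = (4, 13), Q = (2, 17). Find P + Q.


P != Q, so use the chord formula.
s = (y2 - y1) / (x2 - x1) = (4) / (27) mod 29 = 27
x3 = s^2 - x1 - x2 mod 29 = 27^2 - 4 - 2 = 27
y3 = s (x1 - x3) - y1 mod 29 = 27 * (4 - 27) - 13 = 4

P + Q = (27, 4)


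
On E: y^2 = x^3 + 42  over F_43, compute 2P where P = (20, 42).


Doubling: s = (3 x1^2 + a) / (2 y1)
s = (3*20^2 + 0) / (2*42) mod 43 = 2
x3 = s^2 - 2 x1 mod 43 = 2^2 - 2*20 = 7
y3 = s (x1 - x3) - y1 mod 43 = 2 * (20 - 7) - 42 = 27

2P = (7, 27)


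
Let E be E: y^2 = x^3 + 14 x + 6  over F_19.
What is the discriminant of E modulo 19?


4 a^3 + 27 b^2 = 4*14^3 + 27*6^2 = 10976 + 972 = 11948
Delta = -16 * (11948) = -191168
Delta mod 19 = 10

Delta = 10 (mod 19)


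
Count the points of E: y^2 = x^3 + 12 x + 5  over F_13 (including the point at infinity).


For each x in F_13, count y with y^2 = x^3 + 12 x + 5 mod 13:
  x = 3: RHS = 3, y in [4, 9]  -> 2 point(s)
  x = 4: RHS = 0, y in [0]  -> 1 point(s)
  x = 7: RHS = 3, y in [4, 9]  -> 2 point(s)
  x = 9: RHS = 10, y in [6, 7]  -> 2 point(s)
  x = 11: RHS = 12, y in [5, 8]  -> 2 point(s)
Affine points: 9. Add the point at infinity: total = 10.

#E(F_13) = 10


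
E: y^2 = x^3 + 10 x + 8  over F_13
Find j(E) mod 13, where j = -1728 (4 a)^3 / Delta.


Delta = -16(4 a^3 + 27 b^2) mod 13 = 2
-1728 * (4 a)^3 = -1728 * (4*10)^3 mod 13 = 1
j = 1 * 2^(-1) mod 13 = 7

j = 7 (mod 13)


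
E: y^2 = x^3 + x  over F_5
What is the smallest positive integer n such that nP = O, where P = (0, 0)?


Compute successive multiples of P until we hit O:
  1P = (0, 0)
  2P = O

ord(P) = 2


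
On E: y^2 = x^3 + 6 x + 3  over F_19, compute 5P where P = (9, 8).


k = 5 = 101_2 (binary, LSB first: 101)
Double-and-add from P = (9, 8):
  bit 0 = 1: acc = O + (9, 8) = (9, 8)
  bit 1 = 0: acc unchanged = (9, 8)
  bit 2 = 1: acc = (9, 8) + (2, 2) = (13, 13)

5P = (13, 13)


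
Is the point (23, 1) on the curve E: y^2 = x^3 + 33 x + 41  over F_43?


Check whether y^2 = x^3 + 33 x + 41 (mod 43) for (x, y) = (23, 1).
LHS: y^2 = 1^2 mod 43 = 1
RHS: x^3 + 33 x + 41 = 23^3 + 33*23 + 41 mod 43 = 24
LHS != RHS

No, not on the curve


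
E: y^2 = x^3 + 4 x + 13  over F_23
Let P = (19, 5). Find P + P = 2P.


Doubling: s = (3 x1^2 + a) / (2 y1)
s = (3*19^2 + 4) / (2*5) mod 23 = 19
x3 = s^2 - 2 x1 mod 23 = 19^2 - 2*19 = 1
y3 = s (x1 - x3) - y1 mod 23 = 19 * (19 - 1) - 5 = 15

2P = (1, 15)


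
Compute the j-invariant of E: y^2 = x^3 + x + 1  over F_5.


Delta = -16(4 a^3 + 27 b^2) mod 5 = 4
-1728 * (4 a)^3 = -1728 * (4*1)^3 mod 5 = 3
j = 3 * 4^(-1) mod 5 = 2

j = 2 (mod 5)


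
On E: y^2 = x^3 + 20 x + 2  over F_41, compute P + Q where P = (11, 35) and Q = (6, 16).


P != Q, so use the chord formula.
s = (y2 - y1) / (x2 - x1) = (22) / (36) mod 41 = 12
x3 = s^2 - x1 - x2 mod 41 = 12^2 - 11 - 6 = 4
y3 = s (x1 - x3) - y1 mod 41 = 12 * (11 - 4) - 35 = 8

P + Q = (4, 8)


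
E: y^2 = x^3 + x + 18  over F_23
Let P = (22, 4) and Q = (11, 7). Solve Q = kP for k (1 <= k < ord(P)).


Enumerate multiples of P until we hit Q = (11, 7):
  1P = (22, 4)
  2P = (8, 3)
  3P = (18, 16)
  4P = (15, 21)
  5P = (21, 10)
  6P = (16, 6)
  7P = (3, 5)
  8P = (11, 16)
  9P = (14, 4)
  10P = (10, 19)
  11P = (17, 7)
  12P = (0, 15)
  13P = (7, 0)
  14P = (0, 8)
  15P = (17, 16)
  16P = (10, 4)
  17P = (14, 19)
  18P = (11, 7)
Match found at i = 18.

k = 18


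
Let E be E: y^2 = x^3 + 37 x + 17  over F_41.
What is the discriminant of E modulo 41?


4 a^3 + 27 b^2 = 4*37^3 + 27*17^2 = 202612 + 7803 = 210415
Delta = -16 * (210415) = -3366640
Delta mod 41 = 34

Delta = 34 (mod 41)


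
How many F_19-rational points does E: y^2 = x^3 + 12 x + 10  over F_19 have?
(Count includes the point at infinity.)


For each x in F_19, count y with y^2 = x^3 + 12 x + 10 mod 19:
  x = 1: RHS = 4, y in [2, 17]  -> 2 point(s)
  x = 2: RHS = 4, y in [2, 17]  -> 2 point(s)
  x = 3: RHS = 16, y in [4, 15]  -> 2 point(s)
  x = 5: RHS = 5, y in [9, 10]  -> 2 point(s)
  x = 7: RHS = 0, y in [0]  -> 1 point(s)
  x = 9: RHS = 11, y in [7, 12]  -> 2 point(s)
  x = 10: RHS = 9, y in [3, 16]  -> 2 point(s)
  x = 12: RHS = 1, y in [1, 18]  -> 2 point(s)
  x = 13: RHS = 7, y in [8, 11]  -> 2 point(s)
  x = 16: RHS = 4, y in [2, 17]  -> 2 point(s)
  x = 17: RHS = 16, y in [4, 15]  -> 2 point(s)
  x = 18: RHS = 16, y in [4, 15]  -> 2 point(s)
Affine points: 23. Add the point at infinity: total = 24.

#E(F_19) = 24


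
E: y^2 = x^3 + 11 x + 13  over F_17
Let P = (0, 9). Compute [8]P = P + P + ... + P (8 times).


k = 8 = 1000_2 (binary, LSB first: 0001)
Double-and-add from P = (0, 9):
  bit 0 = 0: acc unchanged = O
  bit 1 = 0: acc unchanged = O
  bit 2 = 0: acc unchanged = O
  bit 3 = 1: acc = O + (7, 5) = (7, 5)

8P = (7, 5)


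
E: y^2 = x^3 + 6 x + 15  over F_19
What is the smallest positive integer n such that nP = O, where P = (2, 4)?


Compute successive multiples of P until we hit O:
  1P = (2, 4)
  2P = (7, 18)
  3P = (11, 5)
  4P = (10, 12)
  5P = (8, 9)
  6P = (6, 18)
  7P = (9, 0)
  8P = (6, 1)
  ... (continuing to 14P)
  14P = O

ord(P) = 14


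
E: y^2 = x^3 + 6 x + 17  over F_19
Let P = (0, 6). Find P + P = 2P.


Doubling: s = (3 x1^2 + a) / (2 y1)
s = (3*0^2 + 6) / (2*6) mod 19 = 10
x3 = s^2 - 2 x1 mod 19 = 10^2 - 2*0 = 5
y3 = s (x1 - x3) - y1 mod 19 = 10 * (0 - 5) - 6 = 1

2P = (5, 1)


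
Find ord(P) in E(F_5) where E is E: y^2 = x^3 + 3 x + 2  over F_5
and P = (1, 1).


Compute successive multiples of P until we hit O:
  1P = (1, 1)
  2P = (2, 1)
  3P = (2, 4)
  4P = (1, 4)
  5P = O

ord(P) = 5


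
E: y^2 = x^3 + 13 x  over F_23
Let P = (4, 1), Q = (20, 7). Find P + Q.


P != Q, so use the chord formula.
s = (y2 - y1) / (x2 - x1) = (6) / (16) mod 23 = 9
x3 = s^2 - x1 - x2 mod 23 = 9^2 - 4 - 20 = 11
y3 = s (x1 - x3) - y1 mod 23 = 9 * (4 - 11) - 1 = 5

P + Q = (11, 5)


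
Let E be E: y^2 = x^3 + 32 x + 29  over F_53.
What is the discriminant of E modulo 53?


4 a^3 + 27 b^2 = 4*32^3 + 27*29^2 = 131072 + 22707 = 153779
Delta = -16 * (153779) = -2460464
Delta mod 53 = 8

Delta = 8 (mod 53)


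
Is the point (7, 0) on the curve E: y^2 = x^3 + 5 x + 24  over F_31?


Check whether y^2 = x^3 + 5 x + 24 (mod 31) for (x, y) = (7, 0).
LHS: y^2 = 0^2 mod 31 = 0
RHS: x^3 + 5 x + 24 = 7^3 + 5*7 + 24 mod 31 = 30
LHS != RHS

No, not on the curve


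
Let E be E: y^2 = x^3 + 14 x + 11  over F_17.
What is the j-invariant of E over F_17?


Delta = -16(4 a^3 + 27 b^2) mod 17 = 14
-1728 * (4 a)^3 = -1728 * (4*14)^3 mod 17 = 2
j = 2 * 14^(-1) mod 17 = 5

j = 5 (mod 17)


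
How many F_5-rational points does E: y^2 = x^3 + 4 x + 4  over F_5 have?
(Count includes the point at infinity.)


For each x in F_5, count y with y^2 = x^3 + 4 x + 4 mod 5:
  x = 0: RHS = 4, y in [2, 3]  -> 2 point(s)
  x = 1: RHS = 4, y in [2, 3]  -> 2 point(s)
  x = 2: RHS = 0, y in [0]  -> 1 point(s)
  x = 4: RHS = 4, y in [2, 3]  -> 2 point(s)
Affine points: 7. Add the point at infinity: total = 8.

#E(F_5) = 8


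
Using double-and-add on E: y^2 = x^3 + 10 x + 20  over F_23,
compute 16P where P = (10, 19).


k = 16 = 10000_2 (binary, LSB first: 00001)
Double-and-add from P = (10, 19):
  bit 0 = 0: acc unchanged = O
  bit 1 = 0: acc unchanged = O
  bit 2 = 0: acc unchanged = O
  bit 3 = 0: acc unchanged = O
  bit 4 = 1: acc = O + (15, 16) = (15, 16)

16P = (15, 16)


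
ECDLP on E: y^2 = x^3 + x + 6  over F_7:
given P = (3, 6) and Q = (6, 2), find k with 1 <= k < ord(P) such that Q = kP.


Enumerate multiples of P until we hit Q = (6, 2):
  1P = (3, 6)
  2P = (1, 1)
  3P = (4, 2)
  4P = (2, 4)
  5P = (6, 2)
Match found at i = 5.

k = 5


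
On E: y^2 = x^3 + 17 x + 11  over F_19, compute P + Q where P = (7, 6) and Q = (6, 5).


P != Q, so use the chord formula.
s = (y2 - y1) / (x2 - x1) = (18) / (18) mod 19 = 1
x3 = s^2 - x1 - x2 mod 19 = 1^2 - 7 - 6 = 7
y3 = s (x1 - x3) - y1 mod 19 = 1 * (7 - 7) - 6 = 13

P + Q = (7, 13)


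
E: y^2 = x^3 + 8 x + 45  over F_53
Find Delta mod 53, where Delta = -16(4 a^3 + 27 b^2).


4 a^3 + 27 b^2 = 4*8^3 + 27*45^2 = 2048 + 54675 = 56723
Delta = -16 * (56723) = -907568
Delta mod 53 = 4

Delta = 4 (mod 53)


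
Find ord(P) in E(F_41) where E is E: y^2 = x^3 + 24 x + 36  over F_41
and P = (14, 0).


Compute successive multiples of P until we hit O:
  1P = (14, 0)
  2P = O

ord(P) = 2


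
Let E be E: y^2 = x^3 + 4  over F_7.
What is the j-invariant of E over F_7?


Delta = -16(4 a^3 + 27 b^2) mod 7 = 4
-1728 * (4 a)^3 = -1728 * (4*0)^3 mod 7 = 0
j = 0 * 4^(-1) mod 7 = 0

j = 0 (mod 7)


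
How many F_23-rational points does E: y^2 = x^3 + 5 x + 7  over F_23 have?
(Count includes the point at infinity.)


For each x in F_23, count y with y^2 = x^3 + 5 x + 7 mod 23:
  x = 1: RHS = 13, y in [6, 17]  -> 2 point(s)
  x = 2: RHS = 2, y in [5, 18]  -> 2 point(s)
  x = 3: RHS = 3, y in [7, 16]  -> 2 point(s)
  x = 6: RHS = 0, y in [0]  -> 1 point(s)
  x = 11: RHS = 13, y in [6, 17]  -> 2 point(s)
  x = 12: RHS = 1, y in [1, 22]  -> 2 point(s)
  x = 18: RHS = 18, y in [8, 15]  -> 2 point(s)
  x = 21: RHS = 12, y in [9, 14]  -> 2 point(s)
  x = 22: RHS = 1, y in [1, 22]  -> 2 point(s)
Affine points: 17. Add the point at infinity: total = 18.

#E(F_23) = 18


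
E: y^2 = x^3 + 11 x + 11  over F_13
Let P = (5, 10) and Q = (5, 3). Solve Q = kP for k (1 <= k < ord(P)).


Enumerate multiples of P until we hit Q = (5, 3):
  1P = (5, 10)
  2P = (12, 8)
  3P = (12, 5)
  4P = (5, 3)
Match found at i = 4.

k = 4


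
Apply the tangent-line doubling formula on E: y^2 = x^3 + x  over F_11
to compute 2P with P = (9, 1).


Doubling: s = (3 x1^2 + a) / (2 y1)
s = (3*9^2 + 1) / (2*1) mod 11 = 1
x3 = s^2 - 2 x1 mod 11 = 1^2 - 2*9 = 5
y3 = s (x1 - x3) - y1 mod 11 = 1 * (9 - 5) - 1 = 3

2P = (5, 3)


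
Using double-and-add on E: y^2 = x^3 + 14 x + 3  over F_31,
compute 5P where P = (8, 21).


k = 5 = 101_2 (binary, LSB first: 101)
Double-and-add from P = (8, 21):
  bit 0 = 1: acc = O + (8, 21) = (8, 21)
  bit 1 = 0: acc unchanged = (8, 21)
  bit 2 = 1: acc = (8, 21) + (27, 10) = (16, 13)

5P = (16, 13)


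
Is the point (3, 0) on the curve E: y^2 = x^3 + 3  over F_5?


Check whether y^2 = x^3 + 0 x + 3 (mod 5) for (x, y) = (3, 0).
LHS: y^2 = 0^2 mod 5 = 0
RHS: x^3 + 0 x + 3 = 3^3 + 0*3 + 3 mod 5 = 0
LHS = RHS

Yes, on the curve


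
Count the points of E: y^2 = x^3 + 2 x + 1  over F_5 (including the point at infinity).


For each x in F_5, count y with y^2 = x^3 + 2 x + 1 mod 5:
  x = 0: RHS = 1, y in [1, 4]  -> 2 point(s)
  x = 1: RHS = 4, y in [2, 3]  -> 2 point(s)
  x = 3: RHS = 4, y in [2, 3]  -> 2 point(s)
Affine points: 6. Add the point at infinity: total = 7.

#E(F_5) = 7


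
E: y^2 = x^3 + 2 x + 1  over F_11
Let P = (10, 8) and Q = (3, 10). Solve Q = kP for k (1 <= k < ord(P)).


Enumerate multiples of P until we hit Q = (3, 10):
  1P = (10, 8)
  2P = (3, 10)
Match found at i = 2.

k = 2


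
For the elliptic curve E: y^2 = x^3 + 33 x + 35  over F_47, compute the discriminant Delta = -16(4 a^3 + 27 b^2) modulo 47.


4 a^3 + 27 b^2 = 4*33^3 + 27*35^2 = 143748 + 33075 = 176823
Delta = -16 * (176823) = -2829168
Delta mod 47 = 44

Delta = 44 (mod 47)


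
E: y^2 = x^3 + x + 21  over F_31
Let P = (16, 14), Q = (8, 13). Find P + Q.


P != Q, so use the chord formula.
s = (y2 - y1) / (x2 - x1) = (30) / (23) mod 31 = 4
x3 = s^2 - x1 - x2 mod 31 = 4^2 - 16 - 8 = 23
y3 = s (x1 - x3) - y1 mod 31 = 4 * (16 - 23) - 14 = 20

P + Q = (23, 20)


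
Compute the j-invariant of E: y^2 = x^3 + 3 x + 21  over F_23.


Delta = -16(4 a^3 + 27 b^2) mod 23 = 17
-1728 * (4 a)^3 = -1728 * (4*3)^3 mod 23 = 14
j = 14 * 17^(-1) mod 23 = 13

j = 13 (mod 23)


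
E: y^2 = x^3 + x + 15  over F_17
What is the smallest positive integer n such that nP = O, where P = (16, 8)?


Compute successive multiples of P until we hit O:
  1P = (16, 8)
  2P = (1, 0)
  3P = (16, 9)
  4P = O

ord(P) = 4


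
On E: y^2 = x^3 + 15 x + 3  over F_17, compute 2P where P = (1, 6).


Doubling: s = (3 x1^2 + a) / (2 y1)
s = (3*1^2 + 15) / (2*6) mod 17 = 10
x3 = s^2 - 2 x1 mod 17 = 10^2 - 2*1 = 13
y3 = s (x1 - x3) - y1 mod 17 = 10 * (1 - 13) - 6 = 10

2P = (13, 10)


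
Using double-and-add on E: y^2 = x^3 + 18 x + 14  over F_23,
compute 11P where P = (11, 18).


k = 11 = 1011_2 (binary, LSB first: 1101)
Double-and-add from P = (11, 18):
  bit 0 = 1: acc = O + (11, 18) = (11, 18)
  bit 1 = 1: acc = (11, 18) + (2, 14) = (19, 4)
  bit 2 = 0: acc unchanged = (19, 4)
  bit 3 = 1: acc = (19, 4) + (7, 0) = (15, 5)

11P = (15, 5)


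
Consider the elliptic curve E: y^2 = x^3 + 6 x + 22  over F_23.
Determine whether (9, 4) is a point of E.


Check whether y^2 = x^3 + 6 x + 22 (mod 23) for (x, y) = (9, 4).
LHS: y^2 = 4^2 mod 23 = 16
RHS: x^3 + 6 x + 22 = 9^3 + 6*9 + 22 mod 23 = 0
LHS != RHS

No, not on the curve


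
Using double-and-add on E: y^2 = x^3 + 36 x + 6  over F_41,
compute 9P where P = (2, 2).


k = 9 = 1001_2 (binary, LSB first: 1001)
Double-and-add from P = (2, 2):
  bit 0 = 1: acc = O + (2, 2) = (2, 2)
  bit 1 = 0: acc unchanged = (2, 2)
  bit 2 = 0: acc unchanged = (2, 2)
  bit 3 = 1: acc = (2, 2) + (1, 17) = (17, 18)

9P = (17, 18)


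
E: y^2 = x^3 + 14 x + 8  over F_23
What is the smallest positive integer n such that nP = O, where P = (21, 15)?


Compute successive multiples of P until we hit O:
  1P = (21, 15)
  2P = (7, 14)
  3P = (20, 13)
  4P = (9, 9)
  5P = (22, 19)
  6P = (19, 16)
  7P = (12, 15)
  8P = (13, 8)
  ... (continuing to 30P)
  30P = O

ord(P) = 30


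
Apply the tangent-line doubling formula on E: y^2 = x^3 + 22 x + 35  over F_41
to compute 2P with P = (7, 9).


Doubling: s = (3 x1^2 + a) / (2 y1)
s = (3*7^2 + 22) / (2*9) mod 41 = 39
x3 = s^2 - 2 x1 mod 41 = 39^2 - 2*7 = 31
y3 = s (x1 - x3) - y1 mod 41 = 39 * (7 - 31) - 9 = 39

2P = (31, 39)


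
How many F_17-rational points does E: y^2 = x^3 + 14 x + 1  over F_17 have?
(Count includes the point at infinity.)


For each x in F_17, count y with y^2 = x^3 + 14 x + 1 mod 17:
  x = 0: RHS = 1, y in [1, 16]  -> 2 point(s)
  x = 1: RHS = 16, y in [4, 13]  -> 2 point(s)
  x = 3: RHS = 2, y in [6, 11]  -> 2 point(s)
  x = 4: RHS = 2, y in [6, 11]  -> 2 point(s)
  x = 5: RHS = 9, y in [3, 14]  -> 2 point(s)
  x = 7: RHS = 0, y in [0]  -> 1 point(s)
  x = 8: RHS = 13, y in [8, 9]  -> 2 point(s)
  x = 10: RHS = 2, y in [6, 11]  -> 2 point(s)
  x = 13: RHS = 0, y in [0]  -> 1 point(s)
  x = 14: RHS = 0, y in [0]  -> 1 point(s)
  x = 15: RHS = 16, y in [4, 13]  -> 2 point(s)
Affine points: 19. Add the point at infinity: total = 20.

#E(F_17) = 20


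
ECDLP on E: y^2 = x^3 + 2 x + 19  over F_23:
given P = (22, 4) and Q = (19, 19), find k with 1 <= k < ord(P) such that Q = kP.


Enumerate multiples of P until we hit Q = (19, 19):
  1P = (22, 4)
  2P = (20, 3)
  3P = (10, 2)
  4P = (7, 10)
  5P = (19, 4)
  6P = (5, 19)
  7P = (8, 8)
  8P = (2, 10)
  9P = (3, 11)
  10P = (14, 10)
  11P = (12, 0)
  12P = (14, 13)
  13P = (3, 12)
  14P = (2, 13)
  15P = (8, 15)
  16P = (5, 4)
  17P = (19, 19)
Match found at i = 17.

k = 17


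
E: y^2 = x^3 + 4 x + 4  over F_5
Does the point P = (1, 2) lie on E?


Check whether y^2 = x^3 + 4 x + 4 (mod 5) for (x, y) = (1, 2).
LHS: y^2 = 2^2 mod 5 = 4
RHS: x^3 + 4 x + 4 = 1^3 + 4*1 + 4 mod 5 = 4
LHS = RHS

Yes, on the curve


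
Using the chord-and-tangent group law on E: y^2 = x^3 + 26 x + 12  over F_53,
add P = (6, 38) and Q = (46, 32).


P != Q, so use the chord formula.
s = (y2 - y1) / (x2 - x1) = (47) / (40) mod 53 = 29
x3 = s^2 - x1 - x2 mod 53 = 29^2 - 6 - 46 = 47
y3 = s (x1 - x3) - y1 mod 53 = 29 * (6 - 47) - 38 = 45

P + Q = (47, 45)


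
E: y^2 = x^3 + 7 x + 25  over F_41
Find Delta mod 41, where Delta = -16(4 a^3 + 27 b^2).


4 a^3 + 27 b^2 = 4*7^3 + 27*25^2 = 1372 + 16875 = 18247
Delta = -16 * (18247) = -291952
Delta mod 41 = 9

Delta = 9 (mod 41)


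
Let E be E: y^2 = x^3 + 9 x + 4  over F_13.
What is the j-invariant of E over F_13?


Delta = -16(4 a^3 + 27 b^2) mod 13 = 5
-1728 * (4 a)^3 = -1728 * (4*9)^3 mod 13 = 12
j = 12 * 5^(-1) mod 13 = 5

j = 5 (mod 13)


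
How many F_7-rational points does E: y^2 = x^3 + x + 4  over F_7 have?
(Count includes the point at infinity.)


For each x in F_7, count y with y^2 = x^3 + 1 x + 4 mod 7:
  x = 0: RHS = 4, y in [2, 5]  -> 2 point(s)
  x = 2: RHS = 0, y in [0]  -> 1 point(s)
  x = 4: RHS = 2, y in [3, 4]  -> 2 point(s)
  x = 5: RHS = 1, y in [1, 6]  -> 2 point(s)
  x = 6: RHS = 2, y in [3, 4]  -> 2 point(s)
Affine points: 9. Add the point at infinity: total = 10.

#E(F_7) = 10


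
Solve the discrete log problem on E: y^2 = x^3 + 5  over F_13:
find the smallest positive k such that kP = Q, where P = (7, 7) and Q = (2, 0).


Enumerate multiples of P until we hit Q = (2, 0):
  1P = (7, 7)
  2P = (2, 0)
Match found at i = 2.

k = 2


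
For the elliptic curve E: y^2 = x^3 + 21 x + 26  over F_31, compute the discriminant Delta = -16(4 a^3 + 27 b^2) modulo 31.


4 a^3 + 27 b^2 = 4*21^3 + 27*26^2 = 37044 + 18252 = 55296
Delta = -16 * (55296) = -884736
Delta mod 31 = 4

Delta = 4 (mod 31)


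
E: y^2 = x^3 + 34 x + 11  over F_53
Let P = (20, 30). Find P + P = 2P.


Doubling: s = (3 x1^2 + a) / (2 y1)
s = (3*20^2 + 34) / (2*30) mod 53 = 40
x3 = s^2 - 2 x1 mod 53 = 40^2 - 2*20 = 23
y3 = s (x1 - x3) - y1 mod 53 = 40 * (20 - 23) - 30 = 9

2P = (23, 9)


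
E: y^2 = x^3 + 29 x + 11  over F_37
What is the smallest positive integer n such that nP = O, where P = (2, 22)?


Compute successive multiples of P until we hit O:
  1P = (2, 22)
  2P = (22, 30)
  3P = (25, 28)
  4P = (20, 28)
  5P = (11, 12)
  6P = (33, 33)
  7P = (29, 9)
  8P = (31, 18)
  ... (continuing to 18P)
  18P = O

ord(P) = 18


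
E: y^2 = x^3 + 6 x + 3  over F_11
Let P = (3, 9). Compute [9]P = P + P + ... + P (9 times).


k = 9 = 1001_2 (binary, LSB first: 1001)
Double-and-add from P = (3, 9):
  bit 0 = 1: acc = O + (3, 9) = (3, 9)
  bit 1 = 0: acc unchanged = (3, 9)
  bit 2 = 0: acc unchanged = (3, 9)
  bit 3 = 1: acc = (3, 9) + (0, 6) = (9, 7)

9P = (9, 7)


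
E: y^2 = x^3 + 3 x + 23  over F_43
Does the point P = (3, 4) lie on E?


Check whether y^2 = x^3 + 3 x + 23 (mod 43) for (x, y) = (3, 4).
LHS: y^2 = 4^2 mod 43 = 16
RHS: x^3 + 3 x + 23 = 3^3 + 3*3 + 23 mod 43 = 16
LHS = RHS

Yes, on the curve


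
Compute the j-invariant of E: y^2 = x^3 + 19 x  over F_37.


Delta = -16(4 a^3 + 27 b^2) mod 37 = 29
-1728 * (4 a)^3 = -1728 * (4*19)^3 mod 37 = 14
j = 14 * 29^(-1) mod 37 = 26

j = 26 (mod 37)


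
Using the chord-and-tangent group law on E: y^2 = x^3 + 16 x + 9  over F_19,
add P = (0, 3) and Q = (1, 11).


P != Q, so use the chord formula.
s = (y2 - y1) / (x2 - x1) = (8) / (1) mod 19 = 8
x3 = s^2 - x1 - x2 mod 19 = 8^2 - 0 - 1 = 6
y3 = s (x1 - x3) - y1 mod 19 = 8 * (0 - 6) - 3 = 6

P + Q = (6, 6)


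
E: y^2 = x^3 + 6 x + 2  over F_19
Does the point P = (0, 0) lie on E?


Check whether y^2 = x^3 + 6 x + 2 (mod 19) for (x, y) = (0, 0).
LHS: y^2 = 0^2 mod 19 = 0
RHS: x^3 + 6 x + 2 = 0^3 + 6*0 + 2 mod 19 = 2
LHS != RHS

No, not on the curve


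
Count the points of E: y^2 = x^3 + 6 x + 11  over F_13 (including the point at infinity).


For each x in F_13, count y with y^2 = x^3 + 6 x + 11 mod 13:
  x = 3: RHS = 4, y in [2, 11]  -> 2 point(s)
  x = 5: RHS = 10, y in [6, 7]  -> 2 point(s)
  x = 6: RHS = 3, y in [4, 9]  -> 2 point(s)
  x = 8: RHS = 12, y in [5, 8]  -> 2 point(s)
  x = 9: RHS = 1, y in [1, 12]  -> 2 point(s)
  x = 11: RHS = 4, y in [2, 11]  -> 2 point(s)
  x = 12: RHS = 4, y in [2, 11]  -> 2 point(s)
Affine points: 14. Add the point at infinity: total = 15.

#E(F_13) = 15


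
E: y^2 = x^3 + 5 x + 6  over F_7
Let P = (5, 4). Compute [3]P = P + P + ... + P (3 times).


k = 3 = 11_2 (binary, LSB first: 11)
Double-and-add from P = (5, 4):
  bit 0 = 1: acc = O + (5, 4) = (5, 4)
  bit 1 = 1: acc = (5, 4) + (6, 0) = (5, 3)

3P = (5, 3)


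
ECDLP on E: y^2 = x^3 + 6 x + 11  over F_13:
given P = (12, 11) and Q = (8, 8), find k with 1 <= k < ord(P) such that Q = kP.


Enumerate multiples of P until we hit Q = (8, 8):
  1P = (12, 11)
  2P = (3, 11)
  3P = (11, 2)
  4P = (6, 4)
  5P = (9, 12)
  6P = (8, 5)
  7P = (5, 6)
  8P = (5, 7)
  9P = (8, 8)
Match found at i = 9.

k = 9


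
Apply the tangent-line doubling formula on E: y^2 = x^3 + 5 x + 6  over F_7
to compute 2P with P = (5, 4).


Doubling: s = (3 x1^2 + a) / (2 y1)
s = (3*5^2 + 5) / (2*4) mod 7 = 3
x3 = s^2 - 2 x1 mod 7 = 3^2 - 2*5 = 6
y3 = s (x1 - x3) - y1 mod 7 = 3 * (5 - 6) - 4 = 0

2P = (6, 0)


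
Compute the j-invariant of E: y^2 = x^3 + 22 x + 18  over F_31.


Delta = -16(4 a^3 + 27 b^2) mod 31 = 29
-1728 * (4 a)^3 = -1728 * (4*22)^3 mod 31 = 23
j = 23 * 29^(-1) mod 31 = 4

j = 4 (mod 31)


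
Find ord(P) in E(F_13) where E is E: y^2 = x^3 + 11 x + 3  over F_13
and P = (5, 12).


Compute successive multiples of P until we hit O:
  1P = (5, 12)
  2P = (6, 5)
  3P = (12, 11)
  4P = (0, 4)
  5P = (9, 5)
  6P = (11, 5)
  7P = (11, 8)
  8P = (9, 8)
  ... (continuing to 13P)
  13P = O

ord(P) = 13


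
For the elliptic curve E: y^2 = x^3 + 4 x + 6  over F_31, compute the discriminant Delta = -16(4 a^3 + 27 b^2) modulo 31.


4 a^3 + 27 b^2 = 4*4^3 + 27*6^2 = 256 + 972 = 1228
Delta = -16 * (1228) = -19648
Delta mod 31 = 6

Delta = 6 (mod 31)


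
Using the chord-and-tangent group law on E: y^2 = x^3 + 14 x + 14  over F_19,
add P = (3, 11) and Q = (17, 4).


P != Q, so use the chord formula.
s = (y2 - y1) / (x2 - x1) = (12) / (14) mod 19 = 9
x3 = s^2 - x1 - x2 mod 19 = 9^2 - 3 - 17 = 4
y3 = s (x1 - x3) - y1 mod 19 = 9 * (3 - 4) - 11 = 18

P + Q = (4, 18)


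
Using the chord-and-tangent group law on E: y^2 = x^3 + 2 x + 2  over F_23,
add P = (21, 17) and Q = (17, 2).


P != Q, so use the chord formula.
s = (y2 - y1) / (x2 - x1) = (8) / (19) mod 23 = 21
x3 = s^2 - x1 - x2 mod 23 = 21^2 - 21 - 17 = 12
y3 = s (x1 - x3) - y1 mod 23 = 21 * (21 - 12) - 17 = 11

P + Q = (12, 11)


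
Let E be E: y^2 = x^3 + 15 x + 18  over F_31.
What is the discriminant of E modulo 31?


4 a^3 + 27 b^2 = 4*15^3 + 27*18^2 = 13500 + 8748 = 22248
Delta = -16 * (22248) = -355968
Delta mod 31 = 5

Delta = 5 (mod 31)


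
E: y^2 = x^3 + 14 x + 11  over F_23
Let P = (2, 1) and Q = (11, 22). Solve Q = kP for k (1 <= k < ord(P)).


Enumerate multiples of P until we hit Q = (11, 22):
  1P = (2, 1)
  2P = (4, 19)
  3P = (6, 9)
  4P = (19, 11)
  5P = (15, 13)
  6P = (1, 7)
  7P = (10, 1)
  8P = (11, 22)
Match found at i = 8.

k = 8


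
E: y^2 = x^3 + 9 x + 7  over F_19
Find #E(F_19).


For each x in F_19, count y with y^2 = x^3 + 9 x + 7 mod 19:
  x = 0: RHS = 7, y in [8, 11]  -> 2 point(s)
  x = 1: RHS = 17, y in [6, 13]  -> 2 point(s)
  x = 3: RHS = 4, y in [2, 17]  -> 2 point(s)
  x = 5: RHS = 6, y in [5, 14]  -> 2 point(s)
  x = 6: RHS = 11, y in [7, 12]  -> 2 point(s)
  x = 9: RHS = 0, y in [0]  -> 1 point(s)
  x = 12: RHS = 0, y in [0]  -> 1 point(s)
  x = 17: RHS = 0, y in [0]  -> 1 point(s)
  x = 18: RHS = 16, y in [4, 15]  -> 2 point(s)
Affine points: 15. Add the point at infinity: total = 16.

#E(F_19) = 16


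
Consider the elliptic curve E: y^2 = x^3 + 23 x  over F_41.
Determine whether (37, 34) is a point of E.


Check whether y^2 = x^3 + 23 x + 0 (mod 41) for (x, y) = (37, 34).
LHS: y^2 = 34^2 mod 41 = 8
RHS: x^3 + 23 x + 0 = 37^3 + 23*37 + 0 mod 41 = 8
LHS = RHS

Yes, on the curve


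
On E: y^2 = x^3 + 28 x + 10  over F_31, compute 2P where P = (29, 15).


Doubling: s = (3 x1^2 + a) / (2 y1)
s = (3*29^2 + 28) / (2*15) mod 31 = 22
x3 = s^2 - 2 x1 mod 31 = 22^2 - 2*29 = 23
y3 = s (x1 - x3) - y1 mod 31 = 22 * (29 - 23) - 15 = 24

2P = (23, 24)


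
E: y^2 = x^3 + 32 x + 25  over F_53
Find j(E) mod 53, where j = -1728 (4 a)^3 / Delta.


Delta = -16(4 a^3 + 27 b^2) mod 53 = 40
-1728 * (4 a)^3 = -1728 * (4*32)^3 mod 53 = 1
j = 1 * 40^(-1) mod 53 = 4

j = 4 (mod 53)


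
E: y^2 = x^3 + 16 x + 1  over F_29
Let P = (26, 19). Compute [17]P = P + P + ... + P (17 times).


k = 17 = 10001_2 (binary, LSB first: 10001)
Double-and-add from P = (26, 19):
  bit 0 = 1: acc = O + (26, 19) = (26, 19)
  bit 1 = 0: acc unchanged = (26, 19)
  bit 2 = 0: acc unchanged = (26, 19)
  bit 3 = 0: acc unchanged = (26, 19)
  bit 4 = 1: acc = (26, 19) + (15, 22) = (13, 17)

17P = (13, 17)


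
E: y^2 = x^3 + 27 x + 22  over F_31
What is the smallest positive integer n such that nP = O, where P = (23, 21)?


Compute successive multiples of P until we hit O:
  1P = (23, 21)
  2P = (25, 4)
  3P = (1, 9)
  4P = (26, 14)
  5P = (15, 12)
  6P = (18, 4)
  7P = (9, 8)
  8P = (19, 27)
  ... (continuing to 34P)
  34P = O

ord(P) = 34


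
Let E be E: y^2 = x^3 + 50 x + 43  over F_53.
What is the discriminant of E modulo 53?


4 a^3 + 27 b^2 = 4*50^3 + 27*43^2 = 500000 + 49923 = 549923
Delta = -16 * (549923) = -8798768
Delta mod 53 = 27

Delta = 27 (mod 53)


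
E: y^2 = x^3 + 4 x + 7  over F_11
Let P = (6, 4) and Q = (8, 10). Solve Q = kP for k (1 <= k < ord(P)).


Enumerate multiples of P until we hit Q = (8, 10):
  1P = (6, 4)
  2P = (8, 1)
  3P = (2, 1)
  4P = (7, 9)
  5P = (1, 10)
  6P = (5, 8)
  7P = (5, 3)
  8P = (1, 1)
  9P = (7, 2)
  10P = (2, 10)
  11P = (8, 10)
Match found at i = 11.

k = 11


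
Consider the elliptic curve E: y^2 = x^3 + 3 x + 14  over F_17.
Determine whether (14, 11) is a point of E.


Check whether y^2 = x^3 + 3 x + 14 (mod 17) for (x, y) = (14, 11).
LHS: y^2 = 11^2 mod 17 = 2
RHS: x^3 + 3 x + 14 = 14^3 + 3*14 + 14 mod 17 = 12
LHS != RHS

No, not on the curve


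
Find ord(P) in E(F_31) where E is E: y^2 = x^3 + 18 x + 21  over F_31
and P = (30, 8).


Compute successive multiples of P until we hit O:
  1P = (30, 8)
  2P = (30, 23)
  3P = O

ord(P) = 3


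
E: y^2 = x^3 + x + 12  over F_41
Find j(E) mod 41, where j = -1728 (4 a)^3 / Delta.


Delta = -16(4 a^3 + 27 b^2) mod 41 = 7
-1728 * (4 a)^3 = -1728 * (4*1)^3 mod 41 = 26
j = 26 * 7^(-1) mod 41 = 33

j = 33 (mod 41)


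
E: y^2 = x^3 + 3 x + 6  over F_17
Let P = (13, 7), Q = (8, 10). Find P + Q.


P != Q, so use the chord formula.
s = (y2 - y1) / (x2 - x1) = (3) / (12) mod 17 = 13
x3 = s^2 - x1 - x2 mod 17 = 13^2 - 13 - 8 = 12
y3 = s (x1 - x3) - y1 mod 17 = 13 * (13 - 12) - 7 = 6

P + Q = (12, 6)


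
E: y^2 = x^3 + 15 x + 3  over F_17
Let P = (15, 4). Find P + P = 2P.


Doubling: s = (3 x1^2 + a) / (2 y1)
s = (3*15^2 + 15) / (2*4) mod 17 = 14
x3 = s^2 - 2 x1 mod 17 = 14^2 - 2*15 = 13
y3 = s (x1 - x3) - y1 mod 17 = 14 * (15 - 13) - 4 = 7

2P = (13, 7)


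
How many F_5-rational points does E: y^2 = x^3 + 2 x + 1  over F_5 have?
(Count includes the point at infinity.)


For each x in F_5, count y with y^2 = x^3 + 2 x + 1 mod 5:
  x = 0: RHS = 1, y in [1, 4]  -> 2 point(s)
  x = 1: RHS = 4, y in [2, 3]  -> 2 point(s)
  x = 3: RHS = 4, y in [2, 3]  -> 2 point(s)
Affine points: 6. Add the point at infinity: total = 7.

#E(F_5) = 7


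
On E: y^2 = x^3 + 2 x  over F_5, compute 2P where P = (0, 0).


k = 2 = 10_2 (binary, LSB first: 01)
Double-and-add from P = (0, 0):
  bit 0 = 0: acc unchanged = O
  bit 1 = 1: acc = O + O = O

2P = O


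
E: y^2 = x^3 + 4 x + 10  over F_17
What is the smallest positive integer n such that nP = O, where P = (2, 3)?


Compute successive multiples of P until we hit O:
  1P = (2, 3)
  2P = (5, 6)
  3P = (11, 5)
  4P = (3, 10)
  5P = (10, 9)
  6P = (13, 10)
  7P = (1, 10)
  8P = (12, 16)
  ... (continuing to 17P)
  17P = O

ord(P) = 17
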